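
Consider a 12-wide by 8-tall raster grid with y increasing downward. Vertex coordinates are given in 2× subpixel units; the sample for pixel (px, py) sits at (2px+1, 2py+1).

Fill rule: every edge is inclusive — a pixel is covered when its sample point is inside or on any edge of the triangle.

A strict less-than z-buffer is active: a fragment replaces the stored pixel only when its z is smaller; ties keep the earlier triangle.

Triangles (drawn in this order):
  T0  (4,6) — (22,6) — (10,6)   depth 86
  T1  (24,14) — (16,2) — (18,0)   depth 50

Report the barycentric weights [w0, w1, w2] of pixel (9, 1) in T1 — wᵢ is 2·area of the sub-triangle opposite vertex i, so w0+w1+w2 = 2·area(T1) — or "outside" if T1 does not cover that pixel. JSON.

T0:
  degenerate (2·area = 0) — covers nothing
T1:
  2·area = 40
  edge (24, 14)→(16, 2): d=(-8,-12) inclusive
  edge (16, 2)→(18, 0): d=(2,-2) inclusive
  edge (18, 0)→(24, 14): d=(6,14) inclusive
    (8,0)@(17, 1): e=[20,0,20] → X  [on edge]
    (9,0)@(19, 1): e=[44,4,-8] → .
    (7,1)@(15, 3): e=[-20,0,60] → .  [on edge]
    (8,1)@(17, 3): e=[4,4,32] → X
    (9,1)@(19, 3): e=[28,8,4] → X
    (10,1)@(21, 3): e=[52,12,-24] → .
    (6,2)@(13, 5): e=[-60,0,100] → .  [on edge]
    (8,2)@(17, 5): e=[-12,8,44] → .
    (9,2)@(19, 5): e=[12,12,16] → X
    (10,2)@(21, 5): e=[36,16,-12] → .
    (5,3)@(11, 7): e=[-100,0,140] → .  [on edge]
    (9,3)@(19, 7): e=[-4,16,28] → .
    (10,3)@(21, 7): e=[20,20,0] → X  [on edge]
    (4,4)@(9, 9): e=[-140,0,180] → .  [on edge]
    (3,5)@(7, 11): e=[-180,0,220] → .  [on edge]
    (2,6)@(5, 13): e=[-220,0,260] → .  [on edge]
    (1,7)@(3, 15): e=[-260,0,300] → .  [on edge]
  covered (6 px):
    . . . . . . . . X . . .
    . . . . . . . . X X . .
    . . . . . . . . . X . .
    . . . . . . . . . . X .
    . . . . . . . . . . X .
    . . . . . . . . . . . .
    . . . . . . . . . . . .
    . . . . . . . . . . . .

Final: [8,4,28]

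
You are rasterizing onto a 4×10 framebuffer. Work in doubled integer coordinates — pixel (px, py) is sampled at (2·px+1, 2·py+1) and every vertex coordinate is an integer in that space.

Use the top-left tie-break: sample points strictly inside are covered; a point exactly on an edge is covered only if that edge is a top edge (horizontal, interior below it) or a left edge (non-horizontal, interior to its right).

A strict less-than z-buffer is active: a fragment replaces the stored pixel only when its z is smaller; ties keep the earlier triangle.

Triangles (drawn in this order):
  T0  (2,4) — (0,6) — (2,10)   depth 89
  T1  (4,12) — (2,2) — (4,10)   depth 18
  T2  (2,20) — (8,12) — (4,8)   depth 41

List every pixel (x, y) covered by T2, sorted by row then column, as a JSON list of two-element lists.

T0:
  2·area = 12  (B↔C swapped to make it positive)
  edge (2, 4)→(2, 10): d=(0,6) right/bottom  bias=-1
  edge (2, 10)→(0, 6): d=(-2,-4) top-left  bias=+0
  edge (0, 6)→(2, 4): d=(2,-2) top-left  bias=+0
    (2,0)@(5, 1): e=[-18,30,0] → ·  [on edge]
    (1,1)@(3, 3): e=[-6,18,0] → ·  [on edge]
    (0,2)@(1, 5): e=[6,6,0] → █  [on edge]
    (1,2)@(3, 5): e=[-6,14,4] → ·
    (0,3)@(1, 7): e=[6,2,4] → █
    (1,3)@(3, 7): e=[-6,10,8] → ·
    (0,4)@(1, 9): e=[6,-2,8] → ·
  covered (2 px):
    · · · ·
    · · · ·
    █ · · ·
    █ · · ·
    · · · ·
    · · · ·
    · · · ·
    · · · ·
    · · · ·
    · · · ·
T1:
  2·area = 4
  edge (4, 12)→(2, 2): d=(-2,-10) top-left  bias=+0
  edge (2, 2)→(4, 10): d=(2,8) right/bottom  bias=-1
  edge (4, 10)→(4, 12): d=(0,2) right/bottom  bias=-1
    (1,3)@(3, 7): e=[0,2,2] → █  [on edge]
    (2,3)@(5, 7): e=[20,-14,-2] → ·
    (1,4)@(3, 9): e=[-4,6,2] → ·
    (2,8)@(5, 17): e=[0,6,-2] → ·  [on edge]
  covered (1 px):
    · · · ·
    · · · ·
    · · · ·
    · █ · ·
    · · · ·
    · · · ·
    · · · ·
    · · · ·
    · · · ·
    · · · ·
T2:
  2·area = 56  (B↔C swapped to make it positive)
  edge (2, 20)→(4, 8): d=(2,-12) top-left  bias=+0
  edge (4, 8)→(8, 12): d=(4,4) right/bottom  bias=-1
  edge (8, 12)→(2, 20): d=(-6,8) right/bottom  bias=-1
    (0,2)@(1, 5): e=[-42,0,98] → ·  [on edge]
    (1,3)@(3, 7): e=[-14,0,70] → ·  [on edge]
    (2,4)@(5, 9): e=[14,0,42] → ·  [on edge]
    (2,5)@(5, 11): e=[18,8,30] → █
    (3,5)@(7, 11): e=[42,0,14] → ·  [on edge]
    (2,6)@(5, 13): e=[22,16,18] → █
    (3,6)@(7, 13): e=[46,8,2] → █
    (1,7)@(3, 15): e=[2,32,22] → █
    (3,7)@(7, 15): e=[50,16,-10] → ·
    (1,8)@(3, 17): e=[6,40,10] → █
    (2,8)@(5, 17): e=[30,32,-6] → ·
    (1,9)@(3, 19): e=[10,48,-2] → ·
  covered (6 px):
    · · · ·
    · · · ·
    · · · ·
    · · · ·
    · · · ·
    · · █ ·
    · · █ █
    · █ █ ·
    · █ · ·
    · · · ·

Result: [[2,5],[2,6],[3,6],[1,7],[2,7],[1,8]]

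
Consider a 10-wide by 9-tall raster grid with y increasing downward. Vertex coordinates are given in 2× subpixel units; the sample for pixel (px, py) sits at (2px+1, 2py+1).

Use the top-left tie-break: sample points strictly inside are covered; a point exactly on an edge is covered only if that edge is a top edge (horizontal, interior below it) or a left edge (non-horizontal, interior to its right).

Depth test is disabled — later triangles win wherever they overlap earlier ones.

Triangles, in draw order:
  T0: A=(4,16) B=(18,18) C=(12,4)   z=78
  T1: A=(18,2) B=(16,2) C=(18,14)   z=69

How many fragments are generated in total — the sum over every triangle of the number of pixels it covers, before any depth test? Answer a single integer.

T0:
  2·area = 184  (B↔C swapped to make it positive)
  edge (4, 16)→(12, 4): d=(8,-12) top-left  bias=+0
  edge (12, 4)→(18, 18): d=(6,14) right/bottom  bias=-1
  edge (18, 18)→(4, 16): d=(-14,-2) top-left  bias=+0
    (5,3)@(11, 7): e=[12,32,140] → █
    (6,3)@(13, 7): e=[36,4,144] → █
    (7,3)@(15, 7): e=[60,-24,148] → ·
    (4,4)@(9, 9): e=[4,72,108] → █
    (7,4)@(15, 9): e=[76,-12,120] → ·
    (4,5)@(9, 11): e=[20,84,80] → █
    (7,5)@(15, 11): e=[92,0,92] → ·  [on edge]
    (3,6)@(7, 13): e=[12,124,48] → █
    (7,6)@(15, 13): e=[108,12,64] → █
    (8,6)@(17, 13): e=[132,-16,68] → ·
    (2,7)@(5, 15): e=[4,164,16] → █
    (8,7)@(17, 15): e=[148,-4,40] → ·
    (5,8)@(11, 17): e=[92,92,0] → █  [on edge]
  covered (23 px):
    · · · · · · · · · ·
    · · · · · · · · · ·
    · · · · · · · · · ·
    · · · · · █ █ · · ·
    · · · · █ █ █ · · ·
    · · · · █ █ █ · · ·
    · · · █ █ █ █ █ · ·
    · · █ █ █ █ █ █ · ·
    · · · · · █ █ █ █ ·
T1:
  2·area = 24  (B↔C swapped to make it positive)
  edge (18, 2)→(18, 14): d=(0,12) right/bottom  bias=-1
  edge (18, 14)→(16, 2): d=(-2,-12) top-left  bias=+0
  edge (16, 2)→(18, 2): d=(2,0) top-left  bias=+0
    (8,1)@(17, 3): e=[12,10,2] → █
    (9,1)@(19, 3): e=[-12,34,2] → ·
    (8,2)@(17, 5): e=[12,6,6] → █
    (9,2)@(19, 5): e=[-12,30,6] → ·
    (8,3)@(17, 7): e=[12,2,10] → █
    (9,3)@(19, 7): e=[-12,26,10] → ·
    (8,4)@(17, 9): e=[12,-2,14] → ·
  covered (3 px):
    · · · · · · · · · ·
    · · · · · · · · █ ·
    · · · · · · · · █ ·
    · · · · · · · · █ ·
    · · · · · · · · · ·
    · · · · · · · · · ·
    · · · · · · · · · ·
    · · · · · · · · · ·
    · · · · · · · · · ·

Final: 26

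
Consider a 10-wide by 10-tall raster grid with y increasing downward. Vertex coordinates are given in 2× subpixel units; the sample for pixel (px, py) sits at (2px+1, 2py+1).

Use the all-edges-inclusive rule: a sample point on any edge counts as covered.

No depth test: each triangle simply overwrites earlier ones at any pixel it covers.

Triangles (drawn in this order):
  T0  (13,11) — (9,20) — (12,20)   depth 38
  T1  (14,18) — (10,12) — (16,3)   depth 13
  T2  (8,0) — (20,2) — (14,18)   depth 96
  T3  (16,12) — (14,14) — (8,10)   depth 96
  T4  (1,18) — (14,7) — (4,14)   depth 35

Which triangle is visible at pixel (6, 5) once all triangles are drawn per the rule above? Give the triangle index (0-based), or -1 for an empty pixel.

T0:
  2·area = 27  (B↔C swapped to make it positive)
  edge (13, 11)→(12, 20): d=(-1,9) inclusive
  edge (12, 20)→(9, 20): d=(-3,0) inclusive
  edge (9, 20)→(13, 11): d=(4,-9) inclusive
    (6,5)@(13, 11): e=[0,27,0] → X  [on edge]
    (7,5)@(15, 11): e=[-18,27,18] → .
    (6,6)@(13, 13): e=[-2,21,8] → .
    (5,8)@(11, 17): e=[12,9,6] → X
    (6,8)@(13, 17): e=[-6,9,24] → .
    (5,9)@(11, 19): e=[10,3,14] → X
    (6,9)@(13, 19): e=[-8,3,32] → .
  covered (3 px):
    . . . . . . . . . .
    . . . . . . . . . .
    . . . . . . . . . .
    . . . . . . . . . .
    . . . . . . . . . .
    . . . . . . X . . .
    . . . . . . . . . .
    . . . . . . . . . .
    . . . . . X . . . .
    . . . . . X . . . .
T1:
  2·area = 72
  edge (14, 18)→(10, 12): d=(-4,-6) inclusive
  edge (10, 12)→(16, 3): d=(6,-9) inclusive
  edge (16, 3)→(14, 18): d=(-2,15) inclusive
    (7,2)@(15, 5): e=[58,3,11] → X
    (8,2)@(17, 5): e=[70,21,-19] → .
    (7,3)@(15, 7): e=[50,15,7] → X
    (8,3)@(17, 7): e=[62,33,-23] → .
    (6,4)@(13, 9): e=[30,9,33] → X
    (8,4)@(17, 9): e=[54,45,-27] → .
    (5,5)@(11, 11): e=[10,3,59] → X
    (7,5)@(15, 11): e=[34,39,-1] → .
    (5,6)@(11, 13): e=[2,15,55] → X
    (7,6)@(15, 13): e=[26,51,-5] → .
    (5,7)@(11, 15): e=[-6,27,51] → .
    (6,7)@(13, 15): e=[6,45,21] → X
  covered (9 px):
    . . . . . . . . . .
    . . . . . . . . . .
    . . . . . . . X . .
    . . . . . . . X . .
    . . . . . . X X . .
    . . . . . X X . . .
    . . . . . X X . . .
    . . . . . . X . . .
    . . . . . . . . . .
    . . . . . . . . . .
T2:
  2·area = 204
  edge (8, 0)→(20, 2): d=(12,2) inclusive
  edge (20, 2)→(14, 18): d=(-6,16) inclusive
  edge (14, 18)→(8, 0): d=(-6,-18) inclusive
    (4,0)@(9, 1): e=[10,182,12] → X
    (5,0)@(11, 1): e=[6,150,48] → X
    (6,0)@(13, 1): e=[2,118,84] → X
    (7,0)@(15, 1): e=[-2,86,120] → .
    (4,1)@(9, 3): e=[34,170,0] → X  [on edge]
    (7,1)@(15, 3): e=[22,74,108] → X
    (8,1)@(17, 3): e=[18,42,144] → X
    (9,1)@(19, 3): e=[14,10,180] → X
    (4,2)@(9, 5): e=[58,158,-12] → .
    (5,2)@(11, 5): e=[54,126,24] → X
    (9,2)@(19, 5): e=[38,-2,168] → .
    (5,3)@(11, 7): e=[78,114,12] → X
    (5,4)@(11, 9): e=[102,102,0] → X  [on edge]
    (6,7)@(13, 15): e=[170,34,0] → X  [on edge]
  covered (27 px):
    . . . . X X X . . .
    . . . . X X X X X X
    . . . . . X X X X .
    . . . . . X X X X .
    . . . . . X X X X .
    . . . . . . X X . .
    . . . . . . X X . .
    . . . . . . X X . .
    . . . . . . . . . .
    . . . . . . . . . .
T3:
  2·area = 20
  edge (16, 12)→(14, 14): d=(-2,2) inclusive
  edge (14, 14)→(8, 10): d=(-6,-4) inclusive
  edge (8, 10)→(16, 12): d=(8,2) inclusive
    (9,4)@(19, 9): e=[0,50,-30] → .  [on edge]
    (5,5)@(11, 11): e=[12,6,2] → X
    (6,5)@(13, 11): e=[8,14,-2] → .
    (8,5)@(17, 11): e=[0,30,-10] → .  [on edge]
    (5,6)@(11, 13): e=[8,-6,18] → .
    (6,6)@(13, 13): e=[4,2,14] → X
    (7,6)@(15, 13): e=[0,10,10] → X  [on edge]
    (8,6)@(17, 13): e=[-4,18,6] → .
    (6,7)@(13, 15): e=[0,-10,30] → .  [on edge]
    (7,7)@(15, 15): e=[-4,-2,26] → .
    (5,8)@(11, 17): e=[0,-30,50] → .  [on edge]
    (4,9)@(9, 19): e=[0,-50,70] → .  [on edge]
  covered (3 px):
    . . . . . . . . . .
    . . . . . . . . . .
    . . . . . . . . . .
    . . . . . . . . . .
    . . . . . . . . . .
    . . . . . X . . . .
    . . . . . . X X . .
    . . . . . . . . . .
    . . . . . . . . . .
    . . . . . . . . . .
T4:
  2·area = 19  (B↔C swapped to make it positive)
  edge (1, 18)→(4, 14): d=(3,-4) inclusive
  edge (4, 14)→(14, 7): d=(10,-7) inclusive
  edge (14, 7)→(1, 18): d=(-13,11) inclusive
    (4,5)@(9, 11): e=[11,5,3] → X
    (5,5)@(11, 11): e=[19,19,-19] → .
    (4,6)@(9, 13): e=[17,25,-23] → .
  covered (1 px):
    . . . . . . . . . .
    . . . . . . . . . .
    . . . . . . . . . .
    . . . . . . . . . .
    . . . . . . . . . .
    . . . . X . . . . .
    . . . . . . . . . .
    . . . . . . . . . .
    . . . . . . . . . .
    . . . . . . . . . .

Z-buffer (winner per pixel, '.' = empty):
  . . . . 2 2 2 . . .
  . . . . 2 2 2 2 2 2
  . . . . . 2 2 2 2 .
  . . . . . 2 2 2 2 .
  . . . . . 2 2 2 2 .
  . . . . 4 3 2 2 . .
  . . . . . 1 3 3 . .
  . . . . . . 2 2 . .
  . . . . . 0 . . . .
  . . . . . 0 . . . .

Answer: 2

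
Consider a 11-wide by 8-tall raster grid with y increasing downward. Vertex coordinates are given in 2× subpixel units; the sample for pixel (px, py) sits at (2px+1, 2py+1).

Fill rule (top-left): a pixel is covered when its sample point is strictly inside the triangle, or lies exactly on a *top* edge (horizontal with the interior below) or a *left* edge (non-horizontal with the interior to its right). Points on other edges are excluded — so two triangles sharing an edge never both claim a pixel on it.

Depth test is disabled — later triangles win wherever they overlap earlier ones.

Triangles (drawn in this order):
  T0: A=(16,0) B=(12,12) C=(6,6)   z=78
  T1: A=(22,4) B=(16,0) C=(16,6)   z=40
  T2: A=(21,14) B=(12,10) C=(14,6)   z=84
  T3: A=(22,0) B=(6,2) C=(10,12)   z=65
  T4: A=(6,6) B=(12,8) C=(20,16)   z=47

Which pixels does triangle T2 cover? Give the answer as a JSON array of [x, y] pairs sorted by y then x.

T0:
  2·area = 96
  edge (16, 0)→(12, 12): d=(-4,12) right/bottom  bias=-1
  edge (12, 12)→(6, 6): d=(-6,-6) top-left  bias=+0
  edge (6, 6)→(16, 0): d=(10,-6) top-left  bias=+0
    (0,0)@(1, 1): e=[176,0,-80] → .  [on edge]
    (7,0)@(15, 1): e=[8,84,4] → X
    (8,0)@(17, 1): e=[-16,96,16] → .
    (1,1)@(3, 3): e=[144,0,-48] → .  [on edge]
    (5,1)@(11, 3): e=[48,48,0] → X  [on edge]
    (6,1)@(13, 3): e=[24,60,12] → X
    (7,1)@(15, 3): e=[0,72,24] → .  [on edge]
    (2,2)@(5, 5): e=[112,0,-16] → .  [on edge]
    (4,2)@(9, 5): e=[64,24,8] → X
    (7,2)@(15, 5): e=[-8,60,44] → .
    (3,3)@(7, 7): e=[80,0,16] → X  [on edge]
    (7,3)@(15, 7): e=[-16,48,64] → .
    (0,4)@(1, 9): e=[144,-48,0] → .  [on edge]
    (4,4)@(9, 9): e=[48,0,48] → X  [on edge]
    (6,4)@(13, 9): e=[0,24,72] → .  [on edge]
    (5,5)@(11, 11): e=[16,0,80] → X  [on edge]
    (6,6)@(13, 13): e=[-16,0,112] → .  [on edge]
    (5,7)@(11, 15): e=[0,-24,120] → .  [on edge]
    (7,7)@(15, 15): e=[-48,0,144] → .  [on edge]
  covered (13 px):
    . . . . . . . X . . .
    . . . . . X X . . . .
    . . . . X X X . . . .
    . . . X X X X . . . .
    . . . . X X . . . . .
    . . . . . X . . . . .
    . . . . . . . . . . .
    . . . . . . . . . . .
T1:
  2·area = 36  (B↔C swapped to make it positive)
  edge (22, 4)→(16, 6): d=(-6,2) right/bottom  bias=-1
  edge (16, 6)→(16, 0): d=(0,-6) top-left  bias=+0
  edge (16, 0)→(22, 4): d=(6,4) right/bottom  bias=-1
    (8,0)@(17, 1): e=[28,6,2] → X
    (9,0)@(19, 1): e=[24,18,-6] → .
    (8,1)@(17, 3): e=[16,6,14] → X
    (9,1)@(19, 3): e=[12,18,6] → X
    (10,1)@(21, 3): e=[8,30,-2] → .
    (8,2)@(17, 5): e=[4,6,26] → X
    (9,2)@(19, 5): e=[0,18,18] → .  [on edge]
    (6,3)@(13, 7): e=[0,-18,54] → .  [on edge]
    (8,3)@(17, 7): e=[-8,6,38] → .
    (3,4)@(7, 9): e=[0,-54,90] → .  [on edge]
    (0,5)@(1, 11): e=[0,-90,126] → .  [on edge]
  covered (4 px):
    . . . . . . . . X . .
    . . . . . . . . X X .
    . . . . . . . . X . .
    . . . . . . . . . . .
    . . . . . . . . . . .
    . . . . . . . . . . .
    . . . . . . . . . . .
    . . . . . . . . . . .
T2:
  2·area = 44
  edge (21, 14)→(12, 10): d=(-9,-4) top-left  bias=+0
  edge (12, 10)→(14, 6): d=(2,-4) top-left  bias=+0
  edge (14, 6)→(21, 14): d=(7,8) right/bottom  bias=-1
    (6,4)@(13, 9): e=[13,2,29] → X
    (7,4)@(15, 9): e=[21,10,13] → X
    (8,4)@(17, 9): e=[29,18,-3] → .
    (6,5)@(13, 11): e=[-5,6,43] → .
    (7,5)@(15, 11): e=[3,14,27] → X
    (8,5)@(17, 11): e=[11,22,11] → X
    (9,5)@(19, 11): e=[19,30,-5] → .
    (7,6)@(15, 13): e=[-15,18,41] → .
    (8,6)@(17, 13): e=[-7,26,25] → .
    (9,6)@(19, 13): e=[1,34,9] → X
    (10,6)@(21, 13): e=[9,42,-7] → .
    (9,7)@(19, 15): e=[-17,38,23] → .
  covered (5 px):
    . . . . . . . . . . .
    . . . . . . . . . . .
    . . . . . . . . . . .
    . . . . . . . . . . .
    . . . . . . X X . . .
    . . . . . . . X X . .
    . . . . . . . . . X .
    . . . . . . . . . . .
T3:
  2·area = 168  (B↔C swapped to make it positive)
  edge (22, 0)→(10, 12): d=(-12,12) right/bottom  bias=-1
  edge (10, 12)→(6, 2): d=(-4,-10) top-left  bias=+0
  edge (6, 2)→(22, 0): d=(16,-2) top-left  bias=+0
    (7,0)@(15, 1): e=[72,94,2] → X
    (8,0)@(17, 1): e=[48,114,6] → X
    (9,0)@(19, 1): e=[24,134,10] → X
    (10,0)@(21, 1): e=[0,154,14] → .  [on edge]
    (3,1)@(7, 3): e=[144,6,18] → X
    (4,1)@(9, 3): e=[120,26,22] → X
    (5,1)@(11, 3): e=[96,46,26] → X
    (6,1)@(13, 3): e=[72,66,30] → X
    (9,1)@(19, 3): e=[0,126,42] → .  [on edge]
    (3,2)@(7, 5): e=[120,-2,50] → .
    (4,2)@(9, 5): e=[96,18,54] → X
    (8,2)@(17, 5): e=[0,98,70] → .  [on edge]
    (7,3)@(15, 7): e=[0,70,98] → .  [on edge]
    (6,4)@(13, 9): e=[0,42,126] → .  [on edge]
    (5,5)@(11, 11): e=[0,14,154] → .  [on edge]
    (4,6)@(9, 13): e=[0,-14,182] → .  [on edge]
    (3,7)@(7, 15): e=[0,-42,210] → .  [on edge]
  covered (18 px):
    . . . . . . . X X X .
    . . . X X X X X X . .
    . . . . X X X X . . .
    . . . . X X X . . . .
    . . . . X X . . . . .
    . . . . . . . . . . .
    . . . . . . . . . . .
    . . . . . . . . . . .
T4:
  2·area = 32
  edge (6, 6)→(12, 8): d=(6,2) right/bottom  bias=-1
  edge (12, 8)→(20, 16): d=(8,8) right/bottom  bias=-1
  edge (20, 16)→(6, 6): d=(-14,-10) top-left  bias=+0
    (2,0)@(5, 1): e=[-28,0,60] → .  [on edge]
    (3,1)@(7, 3): e=[-20,0,52] → .  [on edge]
    (1,2)@(3, 5): e=[0,48,-16] → .  [on edge]
    (4,2)@(9, 5): e=[-12,0,44] → .  [on edge]
    (4,3)@(9, 7): e=[0,16,16] → .  [on edge]
    (5,3)@(11, 7): e=[-4,0,36] → .  [on edge]
    (5,4)@(11, 9): e=[8,16,8] → X
    (6,4)@(13, 9): e=[4,0,28] → .  [on edge]
    (7,4)@(15, 9): e=[0,-16,48] → .  [on edge]
    (5,5)@(11, 11): e=[20,32,-20] → .
    (6,5)@(13, 11): e=[16,16,0] → X  [on edge]
    (7,5)@(15, 11): e=[12,0,20] → .  [on edge]
    (10,5)@(21, 11): e=[0,-48,80] → .  [on edge]
    (8,6)@(17, 13): e=[20,0,12] → .  [on edge]
    (9,7)@(19, 15): e=[28,0,4] → .  [on edge]
  covered (2 px):
    . . . . . . . . . . .
    . . . . . . . . . . .
    . . . . . . . . . . .
    . . . . . . . . . . .
    . . . . . X . . . . .
    . . . . . . X . . . .
    . . . . . . . . . . .
    . . . . . . . . . . .

Result: [[6,4],[7,4],[7,5],[8,5],[9,6]]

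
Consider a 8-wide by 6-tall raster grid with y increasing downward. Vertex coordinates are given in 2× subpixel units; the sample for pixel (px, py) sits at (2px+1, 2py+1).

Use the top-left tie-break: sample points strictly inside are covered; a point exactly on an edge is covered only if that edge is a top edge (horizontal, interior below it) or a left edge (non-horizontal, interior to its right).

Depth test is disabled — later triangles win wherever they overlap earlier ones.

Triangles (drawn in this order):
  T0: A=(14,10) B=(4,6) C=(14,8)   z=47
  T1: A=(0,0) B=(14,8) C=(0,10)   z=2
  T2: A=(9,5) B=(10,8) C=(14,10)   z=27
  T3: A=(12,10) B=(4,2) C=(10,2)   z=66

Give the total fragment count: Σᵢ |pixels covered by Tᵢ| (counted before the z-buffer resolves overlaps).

T0:
  2·area = 20
  edge (14, 10)→(4, 6): d=(-10,-4) top-left  bias=+0
  edge (4, 6)→(14, 8): d=(10,2) right/bottom  bias=-1
  edge (14, 8)→(14, 10): d=(0,2) right/bottom  bias=-1
    (3,3)@(7, 7): e=[2,4,14] → █
    (4,3)@(9, 7): e=[10,0,10] → ·  [on edge]
    (3,4)@(7, 9): e=[-18,24,14] → ·
    (6,4)@(13, 9): e=[6,12,2] → █
    (7,4)@(15, 9): e=[14,8,-2] → ·
    (6,5)@(13, 11): e=[-14,32,2] → ·
  covered (2 px):
    · · · · · · · ·
    · · · · · · · ·
    · · · · · · · ·
    · · · █ · · · ·
    · · · · · · █ ·
    · · · · · · · ·
T1:
  2·area = 140
  edge (0, 0)→(14, 8): d=(14,8) right/bottom  bias=-1
  edge (14, 8)→(0, 10): d=(-14,2) right/bottom  bias=-1
  edge (0, 10)→(0, 0): d=(0,-10) top-left  bias=+0
    (0,0)@(1, 1): e=[6,124,10] → █
    (1,0)@(3, 1): e=[-10,120,30] → ·
    (0,1)@(1, 3): e=[34,96,10] → █
    (1,1)@(3, 3): e=[18,92,30] → █
    (2,1)@(5, 3): e=[2,88,50] → █
    (3,1)@(7, 3): e=[-14,84,70] → ·
    (0,2)@(1, 5): e=[62,68,10] → █
    (3,2)@(7, 5): e=[14,56,70] → █
    (4,2)@(9, 5): e=[-2,52,90] → ·
    (0,3)@(1, 7): e=[90,40,10] → █
    (4,3)@(9, 7): e=[26,24,90] → █
    (5,3)@(11, 7): e=[10,20,110] → █
    (3,4)@(7, 9): e=[70,0,70] → ·  [on edge]
  covered (17 px):
    █ · · · · · · ·
    █ █ █ · · · · ·
    █ █ █ █ · · · ·
    █ █ █ █ █ █ · ·
    █ █ █ · · · · ·
    · · · · · · · ·
T2:
  2·area = 10  (B↔C swapped to make it positive)
  edge (9, 5)→(14, 10): d=(5,5) right/bottom  bias=-1
  edge (14, 10)→(10, 8): d=(-4,-2) top-left  bias=+0
  edge (10, 8)→(9, 5): d=(-1,-3) top-left  bias=+0
    (2,0)@(5, 1): e=[0,18,-8] → ·  [on edge]
    (3,1)@(7, 3): e=[0,14,-4] → ·  [on edge]
    (4,2)@(9, 5): e=[0,10,0] → ·  [on edge]
    (5,3)@(11, 7): e=[0,6,4] → ·  [on edge]
    (6,4)@(13, 9): e=[0,2,8] → ·  [on edge]
    (5,5)@(11, 11): e=[20,-10,0] → ·  [on edge]
    (7,5)@(15, 11): e=[0,-2,12] → ·  [on edge]
  covered (0 px):
    · · · · · · · ·
    · · · · · · · ·
    · · · · · · · ·
    · · · · · · · ·
    · · · · · · · ·
    · · · · · · · ·
T3:
  2·area = 48
  edge (12, 10)→(4, 2): d=(-8,-8) top-left  bias=+0
  edge (4, 2)→(10, 2): d=(6,0) top-left  bias=+0
  edge (10, 2)→(12, 10): d=(2,8) right/bottom  bias=-1
    (1,0)@(3, 1): e=[0,-6,54] → ·  [on edge]
    (2,1)@(5, 3): e=[0,6,42] → █  [on edge]
    (3,1)@(7, 3): e=[16,6,26] → █
    (4,1)@(9, 3): e=[32,6,10] → █
    (5,1)@(11, 3): e=[48,6,-6] → ·
    (2,2)@(5, 5): e=[-16,18,46] → ·
    (3,2)@(7, 5): e=[0,18,30] → █  [on edge]
    (5,2)@(11, 5): e=[32,18,-2] → ·
    (3,3)@(7, 7): e=[-16,30,34] → ·
    (4,3)@(9, 7): e=[0,30,18] → █  [on edge]
    (5,3)@(11, 7): e=[16,30,2] → █
    (6,3)@(13, 7): e=[32,30,-14] → ·
    (5,4)@(11, 9): e=[0,42,6] → █  [on edge]
    (6,5)@(13, 11): e=[0,54,-6] → ·  [on edge]
  covered (8 px):
    · · · · · · · ·
    · · █ █ █ · · ·
    · · · █ █ · · ·
    · · · · █ █ · ·
    · · · · · █ · ·
    · · · · · · · ·

Answer: 27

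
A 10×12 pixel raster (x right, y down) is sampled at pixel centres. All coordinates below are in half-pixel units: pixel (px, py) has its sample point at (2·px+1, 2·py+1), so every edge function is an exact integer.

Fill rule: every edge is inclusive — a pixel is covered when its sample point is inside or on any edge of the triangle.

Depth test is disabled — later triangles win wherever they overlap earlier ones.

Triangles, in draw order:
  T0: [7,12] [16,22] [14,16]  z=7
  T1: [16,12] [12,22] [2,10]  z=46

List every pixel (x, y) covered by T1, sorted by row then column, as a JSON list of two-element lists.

T0:
  2·area = 34  (B↔C swapped to make it positive)
  edge (7, 12)→(14, 16): d=(7,4) inclusive
  edge (14, 16)→(16, 22): d=(2,6) inclusive
  edge (16, 22)→(7, 12): d=(-9,-10) inclusive
    (4,0)@(9, 1): e=[-85,0,119] → .  [on edge]
    (5,3)@(11, 7): e=[-51,0,85] → .  [on edge]
    (6,6)@(13, 13): e=[-17,0,51] → .  [on edge]
    (5,7)@(11, 15): e=[5,16,13] → X
    (6,7)@(13, 15): e=[-3,4,33] → .
    (5,8)@(11, 17): e=[19,20,-5] → .
    (6,8)@(13, 17): e=[11,8,15] → X
    (7,8)@(15, 17): e=[3,-4,35] → .
    (6,9)@(13, 19): e=[25,12,-3] → .
    (7,9)@(15, 19): e=[17,0,17] → X  [on edge]
    (8,9)@(17, 19): e=[9,-12,37] → .
    (7,10)@(15, 21): e=[31,4,-1] → .
  covered (3 px):
    . . . . . . . . . .
    . . . . . . . . . .
    . . . . . . . . . .
    . . . . . . . . . .
    . . . . . . . . . .
    . . . . . . . . . .
    . . . . . . . . . .
    . . . . . X . . . .
    . . . . . . X . . .
    . . . . . . . X . .
    . . . . . . . . . .
    . . . . . . . . . .
T1:
  2·area = 148
  edge (16, 12)→(12, 22): d=(-4,10) inclusive
  edge (12, 22)→(2, 10): d=(-10,-12) inclusive
  edge (2, 10)→(16, 12): d=(14,2) inclusive
    (1,5)@(3, 11): e=[134,2,12] → X
    (2,5)@(5, 11): e=[114,26,8] → X
    (3,5)@(7, 11): e=[94,50,4] → X
    (4,5)@(9, 11): e=[74,74,0] → X  [on edge]
    (5,5)@(11, 11): e=[54,98,-4] → .
    (1,6)@(3, 13): e=[126,-18,40] → .
    (2,6)@(5, 13): e=[106,6,36] → X
    (5,6)@(11, 13): e=[46,78,24] → X
    (6,6)@(13, 13): e=[26,102,20] → X
    (7,6)@(15, 13): e=[6,126,16] → X
    (8,6)@(17, 13): e=[-14,150,12] → .
    (2,7)@(5, 15): e=[98,-14,64] → .
  covered (19 px):
    . . . . . . . . . .
    . . . . . . . . . .
    . . . . . . . . . .
    . . . . . . . . . .
    . . . . . . . . . .
    . X X X X . . . . .
    . . X X X X X X . .
    . . . X X X X . . .
    . . . . X X X . . .
    . . . . . X X . . .
    . . . . . . . . . .
    . . . . . . . . . .

Result: [[1,5],[2,5],[3,5],[4,5],[2,6],[3,6],[4,6],[5,6],[6,6],[7,6],[3,7],[4,7],[5,7],[6,7],[4,8],[5,8],[6,8],[5,9],[6,9]]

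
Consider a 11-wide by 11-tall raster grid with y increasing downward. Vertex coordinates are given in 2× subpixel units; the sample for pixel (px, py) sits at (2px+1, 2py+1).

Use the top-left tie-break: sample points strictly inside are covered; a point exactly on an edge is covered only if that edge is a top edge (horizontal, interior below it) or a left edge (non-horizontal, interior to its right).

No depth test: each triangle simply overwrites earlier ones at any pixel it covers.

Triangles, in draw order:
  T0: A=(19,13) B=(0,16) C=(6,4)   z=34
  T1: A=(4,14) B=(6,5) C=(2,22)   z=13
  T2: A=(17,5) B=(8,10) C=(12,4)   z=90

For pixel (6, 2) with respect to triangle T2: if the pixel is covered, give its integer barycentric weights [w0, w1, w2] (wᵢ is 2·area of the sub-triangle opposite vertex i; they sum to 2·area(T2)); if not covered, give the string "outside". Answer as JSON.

T0:
  2·area = 210
  edge (19, 13)→(0, 16): d=(-19,3) right/bottom  bias=-1
  edge (0, 16)→(6, 4): d=(6,-12) top-left  bias=+0
  edge (6, 4)→(19, 13): d=(13,9) right/bottom  bias=-1
    (3,2)@(7, 5): e=[188,18,4] → #
    (4,2)@(9, 5): e=[182,42,-14] → ·
    (2,3)@(5, 7): e=[156,6,48] → #
    (4,3)@(9, 7): e=[144,54,12] → #
    (5,3)@(11, 7): e=[138,78,-6] → ·
    (2,4)@(5, 9): e=[118,18,74] → #
    (5,4)@(11, 9): e=[100,90,20] → #
    (6,4)@(13, 9): e=[94,114,2] → #
    (7,4)@(15, 9): e=[88,138,-16] → ·
    (1,5)@(3, 11): e=[86,6,118] → #
    (7,5)@(15, 11): e=[50,150,10] → #
    (8,5)@(17, 11): e=[44,174,-8] → ·
    (9,6)@(19, 13): e=[0,210,0] → ·  [on edge]
  covered (27 px):
    · · · · · · · · · · ·
    · · · · · · · · · · ·
    · · · # · · · · · · ·
    · · # # # · · · · · ·
    · · # # # # # · · · ·
    · # # # # # # # · · ·
    · # # # # # # # # · ·
    # # # · · · · · · · ·
    · · · · · · · · · · ·
    · · · · · · · · · · ·
    · · · · · · · · · · ·
T1:
  2·area = 2  (B↔C swapped to make it positive)
  edge (4, 14)→(2, 22): d=(-2,8) right/bottom  bias=-1
  edge (2, 22)→(6, 5): d=(4,-17) top-left  bias=+0
  edge (6, 5)→(4, 14): d=(-2,9) right/bottom  bias=-1
  covered (0 px):
    · · · · · · · · · · ·
    · · · · · · · · · · ·
    · · · · · · · · · · ·
    · · · · · · · · · · ·
    · · · · · · · · · · ·
    · · · · · · · · · · ·
    · · · · · · · · · · ·
    · · · · · · · · · · ·
    · · · · · · · · · · ·
    · · · · · · · · · · ·
    · · · · · · · · · · ·
T2:
  2·area = 34
  edge (17, 5)→(8, 10): d=(-9,5) right/bottom  bias=-1
  edge (8, 10)→(12, 4): d=(4,-6) top-left  bias=+0
  edge (12, 4)→(17, 5): d=(5,1) right/bottom  bias=-1
    (3,1)@(7, 3): e=[68,-34,0] → ·  [on edge]
    (6,2)@(13, 5): e=[20,10,4] → #
    (7,2)@(15, 5): e=[10,22,2] → #
    (8,2)@(17, 5): e=[0,34,0] → ·  [on edge]
    (5,3)@(11, 7): e=[12,6,16] → #
    (7,3)@(15, 7): e=[-8,30,12] → ·
    (4,4)@(9, 9): e=[4,2,28] → #
    (5,4)@(11, 9): e=[-6,14,26] → ·
    (6,4)@(13, 9): e=[-16,26,24] → ·
    (4,5)@(9, 11): e=[-14,10,38] → ·
  covered (5 px):
    · · · · · · · · · · ·
    · · · · · · · · · · ·
    · · · · · · # # · · ·
    · · · · · # # · · · ·
    · · · · # · · · · · ·
    · · · · · · · · · · ·
    · · · · · · · · · · ·
    · · · · · · · · · · ·
    · · · · · · · · · · ·
    · · · · · · · · · · ·
    · · · · · · · · · · ·

Answer: [10,4,20]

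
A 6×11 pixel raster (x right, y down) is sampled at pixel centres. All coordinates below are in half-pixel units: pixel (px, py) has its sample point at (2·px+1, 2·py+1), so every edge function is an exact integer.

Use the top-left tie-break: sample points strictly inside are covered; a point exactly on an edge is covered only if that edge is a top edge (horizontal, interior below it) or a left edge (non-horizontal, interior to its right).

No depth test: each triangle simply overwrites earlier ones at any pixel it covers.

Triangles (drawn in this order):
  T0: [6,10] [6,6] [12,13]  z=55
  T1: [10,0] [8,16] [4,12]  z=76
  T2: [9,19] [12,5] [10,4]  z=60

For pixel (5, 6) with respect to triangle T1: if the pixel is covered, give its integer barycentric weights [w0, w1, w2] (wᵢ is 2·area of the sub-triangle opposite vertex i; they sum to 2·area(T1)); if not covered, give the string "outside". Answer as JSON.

T0:
  2·area = 24
  edge (6, 10)→(6, 6): d=(0,-4) top-left  bias=+0
  edge (6, 6)→(12, 13): d=(6,7) right/bottom  bias=-1
  edge (12, 13)→(6, 10): d=(-6,-3) top-left  bias=+0
    (3,4)@(7, 9): e=[4,11,9] → █
    (4,4)@(9, 9): e=[12,-3,15] → ·
    (3,5)@(7, 11): e=[4,23,-3] → ·
    (4,5)@(9, 11): e=[12,9,3] → █
    (5,5)@(11, 11): e=[20,-5,9] → ·
    (4,6)@(9, 13): e=[12,21,-9] → ·
  covered (2 px):
    · · · · · ·
    · · · · · ·
    · · · · · ·
    · · · · · ·
    · · · █ · ·
    · · · · █ ·
    · · · · · ·
    · · · · · ·
    · · · · · ·
    · · · · · ·
    · · · · · ·
T1:
  2·area = 72
  edge (10, 0)→(8, 16): d=(-2,16) right/bottom  bias=-1
  edge (8, 16)→(4, 12): d=(-4,-4) top-left  bias=+0
  edge (4, 12)→(10, 0): d=(6,-12) top-left  bias=+0
    (4,1)@(9, 3): e=[10,56,6] → █
    (5,1)@(11, 3): e=[-22,64,30] → ·
    (4,2)@(9, 5): e=[6,48,18] → █
    (5,2)@(11, 5): e=[-26,56,42] → ·
    (3,3)@(7, 7): e=[34,32,6] → █
    (5,3)@(11, 7): e=[-30,48,54] → ·
    (0,4)@(1, 9): e=[126,0,-54] → ·  [on edge]
    (3,4)@(7, 9): e=[30,24,18] → █
    (4,4)@(9, 9): e=[-2,32,42] → ·
    (1,5)@(3, 11): e=[90,0,-18] → ·  [on edge]
    (2,5)@(5, 11): e=[58,8,6] → █
    (4,5)@(9, 11): e=[-6,24,54] → ·
    (2,6)@(5, 13): e=[54,0,18] → █  [on edge]
    (3,7)@(7, 15): e=[18,0,54] → █  [on edge]
    (4,8)@(9, 17): e=[-18,0,90] → ·  [on edge]
    (5,9)@(11, 19): e=[-54,0,126] → ·  [on edge]
  covered (10 px):
    · · · · · ·
    · · · · █ ·
    · · · · █ ·
    · · · █ █ ·
    · · · █ · ·
    · · █ █ · ·
    · · █ █ · ·
    · · · █ · ·
    · · · · · ·
    · · · · · ·
    · · · · · ·
T2:
  2·area = 31  (B↔C swapped to make it positive)
  edge (9, 19)→(10, 4): d=(1,-15) top-left  bias=+0
  edge (10, 4)→(12, 5): d=(2,1) right/bottom  bias=-1
  edge (12, 5)→(9, 19): d=(-3,14) right/bottom  bias=-1
    (5,2)@(11, 5): e=[16,1,14] → █
    (5,3)@(11, 7): e=[18,5,8] → █
    (5,4)@(11, 9): e=[20,9,2] → █
    (5,5)@(11, 11): e=[22,13,-4] → ·
    (4,9)@(9, 19): e=[0,31,0] → ·  [on edge]
  covered (3 px):
    · · · · · ·
    · · · · · ·
    · · · · · █
    · · · · · █
    · · · · · █
    · · · · · ·
    · · · · · ·
    · · · · · ·
    · · · · · ·
    · · · · · ·
    · · · · · ·

Final: "outside"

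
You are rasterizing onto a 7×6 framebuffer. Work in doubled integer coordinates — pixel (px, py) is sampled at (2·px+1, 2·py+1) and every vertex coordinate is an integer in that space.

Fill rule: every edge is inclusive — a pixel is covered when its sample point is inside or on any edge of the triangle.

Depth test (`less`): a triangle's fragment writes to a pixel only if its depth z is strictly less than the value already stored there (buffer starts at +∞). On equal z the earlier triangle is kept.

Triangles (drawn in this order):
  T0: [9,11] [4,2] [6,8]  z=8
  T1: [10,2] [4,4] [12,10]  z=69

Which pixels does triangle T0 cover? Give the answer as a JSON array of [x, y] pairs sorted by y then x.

T0:
  2·area = 12  (B↔C swapped to make it positive)
  edge (9, 11)→(6, 8): d=(-3,-3) inclusive
  edge (6, 8)→(4, 2): d=(-2,-6) inclusive
  edge (4, 2)→(9, 11): d=(5,9) inclusive
    (0,1)@(1, 3): e=[0,-20,32] → ·  [on edge]
    (1,2)@(3, 5): e=[0,-12,24] → ·  [on edge]
    (2,2)@(5, 5): e=[6,0,6] → █  [on edge]
    (3,2)@(7, 5): e=[12,12,-12] → ·
    (2,3)@(5, 7): e=[0,-4,16] → ·  [on edge]
    (3,4)@(7, 9): e=[0,4,8] → █  [on edge]
    (4,4)@(9, 9): e=[6,16,-10] → ·
    (3,5)@(7, 11): e=[-6,0,18] → ·  [on edge]
    (4,5)@(9, 11): e=[0,12,0] → █  [on edge]
    (5,5)@(11, 11): e=[6,24,-18] → ·
  covered (3 px):
    · · · · · · ·
    · · · · · · ·
    · · █ · · · ·
    · · · · · · ·
    · · · █ · · ·
    · · · · █ · ·
T1:
  2·area = 52  (B↔C swapped to make it positive)
  edge (10, 2)→(12, 10): d=(2,8) inclusive
  edge (12, 10)→(4, 4): d=(-8,-6) inclusive
  edge (4, 4)→(10, 2): d=(6,-2) inclusive
    (6,0)@(13, 1): e=[-26,78,0] → ·  [on edge]
    (3,1)@(7, 3): e=[26,26,0] → █  [on edge]
    (4,1)@(9, 3): e=[10,38,4] → █
    (5,1)@(11, 3): e=[-6,50,8] → ·
    (0,2)@(1, 5): e=[78,-26,0] → ·  [on edge]
    (3,2)@(7, 5): e=[30,10,12] → █
    (5,2)@(11, 5): e=[-2,34,20] → ·
    (3,3)@(7, 7): e=[34,-6,24] → ·
    (4,3)@(9, 7): e=[18,6,28] → █
    (5,3)@(11, 7): e=[2,18,32] → █
    (6,3)@(13, 7): e=[-14,30,36] → ·
    (4,4)@(9, 9): e=[22,-10,40] → ·
  covered (7 px):
    · · · · · · ·
    · · · █ █ · ·
    · · · █ █ · ·
    · · · · █ █ ·
    · · · · · █ ·
    · · · · · · ·

Result: [[2,2],[3,4],[4,5]]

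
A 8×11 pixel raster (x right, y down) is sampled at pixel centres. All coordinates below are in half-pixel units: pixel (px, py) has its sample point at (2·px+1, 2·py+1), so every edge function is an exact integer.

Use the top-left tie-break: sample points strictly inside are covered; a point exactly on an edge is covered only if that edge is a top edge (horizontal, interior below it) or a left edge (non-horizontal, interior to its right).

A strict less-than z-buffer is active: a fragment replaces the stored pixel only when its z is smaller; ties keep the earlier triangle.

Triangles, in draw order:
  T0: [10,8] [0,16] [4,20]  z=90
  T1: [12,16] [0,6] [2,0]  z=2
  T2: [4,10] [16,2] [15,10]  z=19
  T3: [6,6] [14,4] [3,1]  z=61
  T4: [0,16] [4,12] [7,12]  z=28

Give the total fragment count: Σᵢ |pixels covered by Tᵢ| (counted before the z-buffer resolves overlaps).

T0:
  2·area = 72  (B↔C swapped to make it positive)
  edge (10, 8)→(4, 20): d=(-6,12) right/bottom  bias=-1
  edge (4, 20)→(0, 16): d=(-4,-4) top-left  bias=+0
  edge (0, 16)→(10, 8): d=(10,-8) top-left  bias=+0
    (4,4)@(9, 9): e=[6,64,2] → #
    (5,4)@(11, 9): e=[-18,72,18] → ·
    (3,5)@(7, 11): e=[18,48,6] → #
    (4,5)@(9, 11): e=[-6,56,22] → ·
    (2,6)@(5, 13): e=[30,32,10] → #
    (4,6)@(9, 13): e=[-18,48,42] → ·
    (1,7)@(3, 15): e=[42,16,14] → #
    (3,7)@(7, 15): e=[-6,32,46] → ·
    (0,8)@(1, 17): e=[54,0,18] → #  [on edge]
    (3,8)@(7, 17): e=[-18,24,66] → ·
    (0,9)@(1, 19): e=[42,-8,38] → ·
    (1,9)@(3, 19): e=[18,0,54] → #  [on edge]
    (2,10)@(5, 21): e=[-18,0,90] → ·  [on edge]
  covered (10 px):
    · · · · · · · ·
    · · · · · · · ·
    · · · · · · · ·
    · · · · · · · ·
    · · · · # · · ·
    · · · # · · · ·
    · · # # · · · ·
    · # # · · · · ·
    # # # · · · · ·
    · # · · · · · ·
    · · · · · · · ·
T1:
  2·area = 92
  edge (12, 16)→(0, 6): d=(-12,-10) top-left  bias=+0
  edge (0, 6)→(2, 0): d=(2,-6) top-left  bias=+0
  edge (2, 0)→(12, 16): d=(10,16) right/bottom  bias=-1
    (0,1)@(1, 3): e=[46,0,46] → #  [on edge]
    (1,1)@(3, 3): e=[66,12,14] → #
    (2,1)@(5, 3): e=[86,24,-18] → ·
    (0,2)@(1, 5): e=[22,4,66] → #
    (2,2)@(5, 5): e=[62,28,2] → #
    (3,2)@(7, 5): e=[82,40,-30] → ·
    (0,3)@(1, 7): e=[-2,8,86] → ·
    (1,3)@(3, 7): e=[18,20,54] → #
    (3,3)@(7, 7): e=[58,44,-10] → ·
    (1,4)@(3, 9): e=[-6,24,74] → ·
    (2,4)@(5, 9): e=[14,36,42] → #
    (3,4)@(7, 9): e=[34,48,10] → #
  covered (12 px):
    · · · · · · · ·
    # # · · · · · ·
    # # # · · · · ·
    · # # · · · · ·
    · · # # · · · ·
    · · · # · · · ·
    · · · · # · · ·
    · · · · · # · ·
    · · · · · · · ·
    · · · · · · · ·
    · · · · · · · ·
T2:
  2·area = 88
  edge (4, 10)→(16, 2): d=(12,-8) top-left  bias=+0
  edge (16, 2)→(15, 10): d=(-1,8) right/bottom  bias=-1
  edge (15, 10)→(4, 10): d=(-11,0) right/bottom  bias=-1
    (7,1)@(15, 3): e=[4,7,77] → #
    (6,2)@(13, 5): e=[12,21,55] → #
    (4,3)@(9, 7): e=[4,51,33] → #
    (5,3)@(11, 7): e=[20,35,33] → #
    (3,4)@(7, 9): e=[12,65,11] → #
    (3,5)@(7, 11): e=[36,63,-11] → ·
    (4,5)@(9, 11): e=[52,47,-11] → ·
    (5,5)@(11, 11): e=[68,31,-11] → ·
    (6,5)@(13, 11): e=[84,15,-11] → ·
    (7,5)@(15, 11): e=[100,-1,-11] → ·
  covered (12 px):
    · · · · · · · ·
    · · · · · · · #
    · · · · · · # #
    · · · · # # # #
    · · · # # # # #
    · · · · · · · ·
    · · · · · · · ·
    · · · · · · · ·
    · · · · · · · ·
    · · · · · · · ·
    · · · · · · · ·
T3:
  2·area = 46  (B↔C swapped to make it positive)
  edge (6, 6)→(3, 1): d=(-3,-5) top-left  bias=+0
  edge (3, 1)→(14, 4): d=(11,3) right/bottom  bias=-1
  edge (14, 4)→(6, 6): d=(-8,2) right/bottom  bias=-1
    (1,0)@(3, 1): e=[0,0,46] → ·  [on edge]
    (2,1)@(5, 3): e=[4,16,26] → #
    (3,1)@(7, 3): e=[14,10,22] → #
    (4,1)@(9, 3): e=[24,4,18] → #
    (5,1)@(11, 3): e=[34,-2,14] → ·
    (2,2)@(5, 5): e=[-2,38,10] → ·
    (3,2)@(7, 5): e=[8,32,6] → #
    (5,2)@(11, 5): e=[28,20,-2] → ·
    (3,3)@(7, 7): e=[2,54,-10] → ·
    (4,3)@(9, 7): e=[12,48,-14] → ·
    (4,5)@(9, 11): e=[0,92,-46] → ·  [on edge]
    (7,10)@(15, 21): e=[0,184,-138] → ·  [on edge]
  covered (5 px):
    · · · · · · · ·
    · · # # # · · ·
    · · · # # · · ·
    · · · · · · · ·
    · · · · · · · ·
    · · · · · · · ·
    · · · · · · · ·
    · · · · · · · ·
    · · · · · · · ·
    · · · · · · · ·
    · · · · · · · ·
T4:
  2·area = 12
  edge (0, 16)→(4, 12): d=(4,-4) top-left  bias=+0
  edge (4, 12)→(7, 12): d=(3,0) top-left  bias=+0
  edge (7, 12)→(0, 16): d=(-7,4) right/bottom  bias=-1
    (7,0)@(15, 1): e=[0,-33,45] → ·  [on edge]
    (6,1)@(13, 3): e=[0,-27,39] → ·  [on edge]
    (5,2)@(11, 5): e=[0,-21,33] → ·  [on edge]
    (4,3)@(9, 7): e=[0,-15,27] → ·  [on edge]
    (3,4)@(7, 9): e=[0,-9,21] → ·  [on edge]
    (2,5)@(5, 11): e=[0,-3,15] → ·  [on edge]
    (1,6)@(3, 13): e=[0,3,9] → #  [on edge]
    (2,6)@(5, 13): e=[8,3,1] → #
    (3,6)@(7, 13): e=[16,3,-7] → ·
    (0,7)@(1, 15): e=[0,9,3] → #  [on edge]
    (1,7)@(3, 15): e=[8,9,-5] → ·
    (2,7)@(5, 15): e=[16,9,-13] → ·
  covered (3 px):
    · · · · · · · ·
    · · · · · · · ·
    · · · · · · · ·
    · · · · · · · ·
    · · · · · · · ·
    · · · · · · · ·
    · # # · · · · ·
    # · · · · · · ·
    · · · · · · · ·
    · · · · · · · ·
    · · · · · · · ·

Answer: 42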